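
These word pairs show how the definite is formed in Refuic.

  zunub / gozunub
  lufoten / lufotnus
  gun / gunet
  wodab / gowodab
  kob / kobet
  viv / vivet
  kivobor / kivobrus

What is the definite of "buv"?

kob and zunub both end in -b yet inflect differently (kobet, gozunub), so the final letter is not what conditions the rule; the number of vowels is.
"buv" has 1 vowel. The stems with 1 vowel (gun → gunet, kob → kobet, viv → vivet) add -et.
So buv → buvet.

buvet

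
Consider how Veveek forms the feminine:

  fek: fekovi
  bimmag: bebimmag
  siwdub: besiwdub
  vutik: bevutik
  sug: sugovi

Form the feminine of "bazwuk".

bebazwuk

fek and vutik both end in -k yet inflect differently (fekovi, bevutik), so the final letter is not what conditions the rule; the number of vowels is.
"bazwuk" has 2 vowels. The stems with 2 vowels (siwdub → besiwdub, vutik → bevutik, bimmag → bebimmag) add the prefix be-.
The other pattern: stems with 1 vowel add -ovi.
So bazwuk → bebazwuk.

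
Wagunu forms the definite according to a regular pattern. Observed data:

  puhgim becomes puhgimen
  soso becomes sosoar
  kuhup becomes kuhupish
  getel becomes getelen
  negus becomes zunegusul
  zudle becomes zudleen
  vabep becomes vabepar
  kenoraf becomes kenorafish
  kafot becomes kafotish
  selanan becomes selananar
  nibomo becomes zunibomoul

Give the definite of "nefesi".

nibomo and soso both end in -o yet inflect differently (zunibomoul, sosoar), so the final letter is not what conditions the rule; the first letter is.
"nefesi" begins with n-. The stems beginning with n- (nibomo → zunibomoul, negus → zunegusul) add zu- … -ul around the stem.
So nefesi → zunefesiul.

zunefesiul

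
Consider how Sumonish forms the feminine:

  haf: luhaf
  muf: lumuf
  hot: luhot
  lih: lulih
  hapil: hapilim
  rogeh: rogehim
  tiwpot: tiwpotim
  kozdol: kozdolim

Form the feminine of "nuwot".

nuwotim

lih and rogeh both end in -h yet inflect differently (lulih, rogehim), so the final letter is not what conditions the rule; the number of vowels is.
"nuwot" has 2 vowels. The stems with 2 vowels (hapil → hapilim, rogeh → rogehim, tiwpot → tiwpotim) add -im.
The other pattern: stems with 1 vowel add the prefix lu-.
So nuwot → nuwotim.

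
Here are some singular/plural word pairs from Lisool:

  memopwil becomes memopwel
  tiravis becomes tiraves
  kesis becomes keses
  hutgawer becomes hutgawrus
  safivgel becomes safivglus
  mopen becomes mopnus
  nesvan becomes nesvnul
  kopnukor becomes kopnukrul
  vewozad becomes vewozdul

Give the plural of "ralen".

ralnus

memopwil and safivgel both end in -l yet inflect differently (memopwel, safivglus), so the final letter is not what conditions the rule; the last vowel is.
"ralen" has last vowel 'e'. The stems whose last vowel is 'e' (hutgawer → hutgawrus, safivgel → safivglus, mopen → mopnus) delete the last vowel and add -us.
So ralen → ralnus.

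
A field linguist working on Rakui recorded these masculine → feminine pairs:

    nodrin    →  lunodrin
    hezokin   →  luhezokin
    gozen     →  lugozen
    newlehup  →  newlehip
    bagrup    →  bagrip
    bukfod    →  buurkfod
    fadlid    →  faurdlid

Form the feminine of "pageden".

nodrin and fadlid both have last vowel 'i' yet inflect differently (lunodrin, faurdlid), so the last vowel is not what conditions the rule; the final letter is.
"pageden" ends in -n. The stems ending in -n (nodrin → lunodrin, hezokin → luhezokin, gozen → lugozen) add the prefix lu-.
So pageden → lupageden.

lupageden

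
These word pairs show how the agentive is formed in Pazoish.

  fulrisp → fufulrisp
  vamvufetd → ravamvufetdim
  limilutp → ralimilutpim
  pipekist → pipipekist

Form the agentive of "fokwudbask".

fofokwudbask

limilutp and fulrisp both end in -p yet inflect differently (ralimilutpim, fufulrisp), so the final letter is not what conditions the rule; the second-to-last letter is.
"fokwudbask" has second-to-last letter 's'. The stems whose second-to-last letter is 's' (fulrisp → fufulrisp, pipekist → pipipekist) repeat the first consonant+vowel as a prefix.
The other pattern: stems whose second-to-last letter is 't' add ra- … -im around the stem.
So fokwudbask → fofokwudbask.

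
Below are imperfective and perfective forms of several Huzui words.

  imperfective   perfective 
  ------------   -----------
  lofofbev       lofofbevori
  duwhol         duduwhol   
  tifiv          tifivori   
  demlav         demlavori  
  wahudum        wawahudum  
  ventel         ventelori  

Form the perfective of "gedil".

gedilori

"gedil" has last vowel 'i'. The one such stem in the data (tifiv → tifivori) adds -ori, so the same rule applies.
The other pattern: stems whose last vowel is 'o' or 'u' repeat the first consonant+vowel as a prefix.
So gedil → gedilori.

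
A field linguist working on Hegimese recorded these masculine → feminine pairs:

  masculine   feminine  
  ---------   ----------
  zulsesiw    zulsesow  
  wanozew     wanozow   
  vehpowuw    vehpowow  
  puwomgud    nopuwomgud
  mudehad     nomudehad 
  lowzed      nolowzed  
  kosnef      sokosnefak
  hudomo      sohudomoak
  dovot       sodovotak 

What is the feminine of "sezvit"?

sosezvitak

vehpowuw and puwomgud both have last vowel 'u' yet inflect differently (vehpowow, nopuwomgud), so the last vowel is not what conditions the rule; the final letter is.
"sezvit" ends in -t. The one such stem in the data (dovot → sodovotak) adds so- … -ak around the stem, so the same rule applies.
The other patterns: stems ending in -w change the last vowel to 'o'; stems ending in -d add the prefix no-.
So sezvit → sosezvitak.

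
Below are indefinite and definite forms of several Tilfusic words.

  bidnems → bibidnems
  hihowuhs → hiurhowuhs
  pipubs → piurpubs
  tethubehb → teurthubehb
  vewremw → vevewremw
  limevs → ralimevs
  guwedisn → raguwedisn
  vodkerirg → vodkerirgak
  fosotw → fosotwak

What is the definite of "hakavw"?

rahakavw

fosotw and vewremw both end in -w yet inflect differently (fosotwak, vevewremw), so the final letter is not what conditions the rule; the second-to-last letter is.
"hakavw" has second-to-last letter 'v'. The one such stem in the data (limevs → ralimevs) adds the prefix ra-, so the same rule applies.
The other patterns: stems whose second-to-last letter is 'b' or 'h' insert -ur- after the first vowel; stems whose second-to-last letter is 'r' or 't' add -ak; stems whose second-to-last letter is 'm' repeat the first consonant+vowel as a prefix.
So hakavw → rahakavw.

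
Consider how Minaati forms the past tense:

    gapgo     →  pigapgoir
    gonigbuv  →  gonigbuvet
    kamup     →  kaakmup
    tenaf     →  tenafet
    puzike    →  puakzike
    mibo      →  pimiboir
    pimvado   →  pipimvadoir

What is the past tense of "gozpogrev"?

"gozpogrev" ends in -v. The one such stem in the data (gonigbuv → gonigbuvet) adds -et, so the same rule applies.
So gozpogrev → gozpogrevet.

gozpogrevet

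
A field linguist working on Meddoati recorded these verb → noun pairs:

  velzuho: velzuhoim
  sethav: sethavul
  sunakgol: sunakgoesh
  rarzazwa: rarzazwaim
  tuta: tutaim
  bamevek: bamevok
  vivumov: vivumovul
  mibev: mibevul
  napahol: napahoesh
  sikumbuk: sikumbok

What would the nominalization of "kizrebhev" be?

kizrebhevul

"kizrebhev" ends in -v. The stems ending in -v (vivumov → vivumovul, mibev → mibevul, sethav → sethavul) add -ul.
The other patterns: stems ending in -l drop the final letter and add -esh; stems ending in -k change the last vowel to 'o'; stems ending in -a or -o add -im.
So kizrebhev → kizrebhevul.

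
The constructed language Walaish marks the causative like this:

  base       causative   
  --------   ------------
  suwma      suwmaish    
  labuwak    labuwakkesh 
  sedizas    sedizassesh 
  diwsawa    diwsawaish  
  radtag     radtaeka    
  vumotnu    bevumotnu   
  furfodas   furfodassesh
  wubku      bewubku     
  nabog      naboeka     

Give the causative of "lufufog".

lufufoeka

"lufufog" ends in -g. The stems ending in -g (radtag → radtaeka, nabog → naboeka) drop the final letter and add -eka.
So lufufog → lufufoeka.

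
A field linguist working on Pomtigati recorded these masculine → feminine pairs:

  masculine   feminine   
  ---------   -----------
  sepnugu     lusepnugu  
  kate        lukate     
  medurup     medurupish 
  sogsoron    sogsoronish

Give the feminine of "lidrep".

lidrepish

medurup and sepnugu both have last vowel 'u' yet inflect differently (medurupish, lusepnugu), so the last vowel is not what conditions the rule; whether the stem ends in a vowel or a consonant is.
"lidrep" ends in a consonant. The stems ending in a consonant (sogsoron → sogsoronish, medurup → medurupish) add -ish.
The other pattern: stems ending in a vowel add the prefix lu-.
So lidrep → lidrepish.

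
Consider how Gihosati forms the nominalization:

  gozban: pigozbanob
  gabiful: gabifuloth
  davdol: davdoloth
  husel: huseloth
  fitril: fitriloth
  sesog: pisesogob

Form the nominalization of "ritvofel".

ritvofeloth

davdol and sesog both have last vowel 'o' yet inflect differently (davdoloth, pisesogob), so the last vowel is not what conditions the rule; the final letter is.
"ritvofel" ends in -l. The stems ending in -l (husel → huseloth, davdol → davdoloth, gabiful → gabifuloth) add -oth.
The other pattern: stems ending in -g or -n add pi- … -ob around the stem.
So ritvofel → ritvofeloth.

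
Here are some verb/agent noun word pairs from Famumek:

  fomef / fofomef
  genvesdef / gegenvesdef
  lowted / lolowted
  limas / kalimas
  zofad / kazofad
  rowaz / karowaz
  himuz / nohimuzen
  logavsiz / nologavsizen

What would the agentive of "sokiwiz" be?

lowted and zofad both end in -d yet inflect differently (lolowted, kazofad), so the final letter is not what conditions the rule; the last vowel is.
"sokiwiz" has last vowel 'i'. The one such stem in the data (logavsiz → nologavsizen) adds no- … -en around the stem, so the same rule applies.
The other patterns: stems whose last vowel is 'e' repeat the first consonant+vowel as a prefix; stems whose last vowel is 'a' add the prefix ka-.
So sokiwiz → nosokiwizen.

nosokiwizen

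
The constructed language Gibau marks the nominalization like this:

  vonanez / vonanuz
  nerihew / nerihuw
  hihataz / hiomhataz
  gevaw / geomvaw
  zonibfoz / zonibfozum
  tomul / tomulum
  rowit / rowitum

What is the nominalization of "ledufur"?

ledufurum

"ledufur" has last vowel 'u'. The one such stem in the data (tomul → tomulum) adds -um, so the same rule applies.
So ledufur → ledufurum.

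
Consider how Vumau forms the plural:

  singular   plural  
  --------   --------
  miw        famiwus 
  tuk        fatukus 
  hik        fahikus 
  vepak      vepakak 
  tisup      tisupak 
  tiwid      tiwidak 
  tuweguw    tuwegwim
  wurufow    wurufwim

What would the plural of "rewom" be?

rewomak

"rewom" has 2 vowels. The stems with 2 vowels (vepak → vepakak, tisup → tisupak, tiwid → tiwidak) add -ak.
The other patterns: stems with 1 vowel add fa- … -us around the stem; stems with 3 vowels delete the last vowel and add -im.
So rewom → rewomak.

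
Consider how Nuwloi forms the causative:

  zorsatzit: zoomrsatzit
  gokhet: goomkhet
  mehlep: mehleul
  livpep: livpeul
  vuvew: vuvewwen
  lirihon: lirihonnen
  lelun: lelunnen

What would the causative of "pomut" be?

poommut

gokhet and mehlep both have last vowel 'e' yet inflect differently (goomkhet, mehleul), so the last vowel is not what conditions the rule; the final letter is.
"pomut" ends in -t. The stems ending in -t (zorsatzit → zoomrsatzit, gokhet → goomkhet) insert -om- after the first vowel.
So pomut → poommut.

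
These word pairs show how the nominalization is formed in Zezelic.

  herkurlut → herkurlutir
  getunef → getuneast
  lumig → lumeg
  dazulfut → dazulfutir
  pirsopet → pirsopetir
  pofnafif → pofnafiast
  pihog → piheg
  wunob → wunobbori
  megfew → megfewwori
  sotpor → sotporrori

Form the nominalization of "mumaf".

pirsopet and getunef both have last vowel 'e' yet inflect differently (pirsopetir, getuneast), so the last vowel is not what conditions the rule; the final letter is.
"mumaf" ends in -f. The stems ending in -f (getunef → getuneast, pofnafif → pofnafiast) drop the final letter and add -ast.
The other patterns: stems ending in -t add -ir; stems ending in -g change the last vowel to 'e'; stems ending in -b, -r or -w double the final consonant and add -ori.
So mumaf → mumaast.

mumaast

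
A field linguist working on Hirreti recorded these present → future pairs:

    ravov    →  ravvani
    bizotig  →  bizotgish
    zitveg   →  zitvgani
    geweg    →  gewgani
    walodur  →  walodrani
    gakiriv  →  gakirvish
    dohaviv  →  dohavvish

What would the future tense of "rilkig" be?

bizotig and geweg both end in -g yet inflect differently (bizotgish, gewgani), so the final letter is not what conditions the rule; the last vowel is.
"rilkig" has last vowel 'i'. The stems whose last vowel is 'i' (gakiriv → gakirvish, dohaviv → dohavvish, bizotig → bizotgish) delete the last vowel and add -ish.
So rilkig → rilkgish.

rilkgish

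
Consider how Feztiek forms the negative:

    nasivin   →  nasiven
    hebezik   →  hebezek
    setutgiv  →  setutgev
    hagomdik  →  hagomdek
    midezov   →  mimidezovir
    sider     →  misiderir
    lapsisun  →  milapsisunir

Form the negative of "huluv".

mihuluvir

setutgiv and midezov both end in -v yet inflect differently (setutgev, mimidezovir), so the final letter is not what conditions the rule; the last vowel is.
"huluv" has last vowel 'u'. The one such stem in the data (lapsisun → milapsisunir) adds mi- … -ir around the stem, so the same rule applies.
So huluv → mihuluvir.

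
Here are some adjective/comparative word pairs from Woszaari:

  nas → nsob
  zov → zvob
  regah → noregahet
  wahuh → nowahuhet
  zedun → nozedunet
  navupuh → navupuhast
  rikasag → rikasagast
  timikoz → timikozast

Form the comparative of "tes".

tsob

regah and navupuh both end in -h yet inflect differently (noregahet, navupuhast), so the final letter is not what conditions the rule; the number of vowels is.
"tes" has 1 vowel. The stems with 1 vowel (nas → nsob, zov → zvob) delete the last vowel and add -ob.
The other patterns: stems with 2 vowels add no- … -et around the stem; stems with 3 vowels add -ast.
So tes → tsob.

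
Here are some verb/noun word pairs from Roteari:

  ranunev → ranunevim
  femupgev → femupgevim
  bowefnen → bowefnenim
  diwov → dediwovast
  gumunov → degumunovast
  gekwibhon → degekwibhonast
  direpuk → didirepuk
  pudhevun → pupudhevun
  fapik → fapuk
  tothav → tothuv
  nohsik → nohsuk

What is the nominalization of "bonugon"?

debonugonast

"bonugon" has last vowel 'o'. The stems whose last vowel is 'o' (diwov → dediwovast, gumunov → degumunovast, gekwibhon → degekwibhonast) add de- … -ast around the stem.
So bonugon → debonugonast.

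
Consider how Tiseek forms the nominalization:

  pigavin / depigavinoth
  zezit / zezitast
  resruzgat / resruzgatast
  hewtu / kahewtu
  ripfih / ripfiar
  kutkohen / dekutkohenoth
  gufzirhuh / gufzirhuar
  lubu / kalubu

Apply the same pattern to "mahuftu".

ripfih and zezit both have last vowel 'i' yet inflect differently (ripfiar, zezitast), so the last vowel is not what conditions the rule; the final letter is.
"mahuftu" ends in -u. The stems ending in -u (lubu → kalubu, hewtu → kahewtu) add the prefix ka-.
The other patterns: stems ending in -h drop the final letter and add -ar; stems ending in -t add -ast; stems ending in -n add de- … -oth around the stem.
So mahuftu → kamahuftu.

kamahuftu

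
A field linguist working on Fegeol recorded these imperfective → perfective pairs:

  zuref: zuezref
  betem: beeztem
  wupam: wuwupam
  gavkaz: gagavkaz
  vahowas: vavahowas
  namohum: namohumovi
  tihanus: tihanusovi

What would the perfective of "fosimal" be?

betem and wupam both end in -m yet inflect differently (beeztem, wuwupam), so the final letter is not what conditions the rule; the last vowel is.
"fosimal" has last vowel 'a'. The stems whose last vowel is 'a' (wupam → wuwupam, gavkaz → gagavkaz, vahowas → vavahowas) repeat the first consonant+vowel as a prefix.
So fosimal → fofosimal.

fofosimal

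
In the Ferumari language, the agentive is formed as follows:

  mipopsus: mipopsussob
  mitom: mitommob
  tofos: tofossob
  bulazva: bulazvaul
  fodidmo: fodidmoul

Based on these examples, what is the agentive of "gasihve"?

"gasihve" ends in a vowel. The stems ending in a vowel (bulazva → bulazvaul, fodidmo → fodidmoul) add -ul.
The other pattern: stems ending in a consonant double the final consonant and add -ob.
So gasihve → gasihveul.

gasihveul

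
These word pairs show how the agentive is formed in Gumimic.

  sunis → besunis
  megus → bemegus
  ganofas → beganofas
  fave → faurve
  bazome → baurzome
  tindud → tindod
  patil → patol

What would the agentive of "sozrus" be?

megus and tindud both have last vowel 'u' yet inflect differently (bemegus, tindod), so the last vowel is not what conditions the rule; the final letter is.
"sozrus" ends in -s. The stems ending in -s (sunis → besunis, megus → bemegus, ganofas → beganofas) add the prefix be-.
The other patterns: stems ending in -e insert -ur- after the first vowel; stems ending in -d or -l change the last vowel to 'o'.
So sozrus → besozrus.

besozrus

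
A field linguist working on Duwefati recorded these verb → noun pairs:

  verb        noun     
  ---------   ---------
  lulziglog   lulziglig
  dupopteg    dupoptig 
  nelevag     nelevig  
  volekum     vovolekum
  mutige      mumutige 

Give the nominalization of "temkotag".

temkotig

dupopteg and mutige both have last vowel 'e' yet inflect differently (dupoptig, mumutige), so the last vowel is not what conditions the rule; the final letter is.
"temkotag" ends in -g. The stems ending in -g (nelevag → nelevig, dupopteg → dupoptig, lulziglog → lulziglig) change the last vowel to 'i'.
So temkotag → temkotig.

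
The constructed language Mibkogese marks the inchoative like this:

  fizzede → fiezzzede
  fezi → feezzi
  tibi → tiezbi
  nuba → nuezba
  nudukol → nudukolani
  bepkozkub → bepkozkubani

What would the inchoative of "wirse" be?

nuba and nudukol both begin with n- yet inflect differently (nuezba, nudukolani), so the first letter is not what conditions the rule; whether the stem ends in a vowel or a consonant is.
"wirse" ends in a vowel. The stems ending in a vowel (fizzede → fiezzzede, fezi → feezzi, tibi → tiezbi) insert -ez- after the first vowel.
The other pattern: stems ending in a consonant add -ani.
So wirse → wiezrse.

wiezrse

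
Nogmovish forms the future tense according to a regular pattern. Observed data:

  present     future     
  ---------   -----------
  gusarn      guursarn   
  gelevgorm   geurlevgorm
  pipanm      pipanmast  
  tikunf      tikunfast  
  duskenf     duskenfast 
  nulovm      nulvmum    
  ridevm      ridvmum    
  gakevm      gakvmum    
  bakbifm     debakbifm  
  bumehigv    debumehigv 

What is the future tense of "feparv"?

feurparv

gelevgorm and pipanm both end in -m yet inflect differently (geurlevgorm, pipanmast), so the final letter is not what conditions the rule; the second-to-last letter is.
"feparv" has second-to-last letter 'r'. The stems whose second-to-last letter is 'r' (gusarn → guursarn, gelevgorm → geurlevgorm) insert -ur- after the first vowel.
So feparv → feurparv.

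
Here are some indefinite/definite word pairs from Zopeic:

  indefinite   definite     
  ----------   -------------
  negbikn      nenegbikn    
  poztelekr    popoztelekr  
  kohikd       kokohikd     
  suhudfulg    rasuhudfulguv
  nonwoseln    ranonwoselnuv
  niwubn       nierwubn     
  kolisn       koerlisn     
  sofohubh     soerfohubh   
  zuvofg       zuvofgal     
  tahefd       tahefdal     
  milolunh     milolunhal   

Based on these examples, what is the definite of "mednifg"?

negbikn and nonwoseln both end in -n yet inflect differently (nenegbikn, ranonwoselnuv), so the final letter is not what conditions the rule; the second-to-last letter is.
"mednifg" has second-to-last letter 'f'. The stems whose second-to-last letter is 'f' (zuvofg → zuvofgal, tahefd → tahefdal) add -al.
So mednifg → mednifgal.

mednifgal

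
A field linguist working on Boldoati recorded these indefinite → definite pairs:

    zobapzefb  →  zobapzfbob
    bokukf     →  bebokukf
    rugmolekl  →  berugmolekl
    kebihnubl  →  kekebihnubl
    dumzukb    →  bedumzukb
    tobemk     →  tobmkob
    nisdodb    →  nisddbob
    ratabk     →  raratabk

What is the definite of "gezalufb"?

gezalfbob

rugmolekl and kebihnubl both end in -l yet inflect differently (berugmolekl, kekebihnubl), so the final letter is not what conditions the rule; the second-to-last letter is.
"gezalufb" has second-to-last letter 'f'. The one such stem in the data (zobapzefb → zobapzfbob) deletes the last vowel and adds -ob (as do tobemk, nisdodb), so the same rule applies.
So gezalufb → gezalfbob.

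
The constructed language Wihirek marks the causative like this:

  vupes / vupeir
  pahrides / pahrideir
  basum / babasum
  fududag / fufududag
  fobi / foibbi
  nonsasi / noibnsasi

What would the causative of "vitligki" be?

"vitligki" ends in -i. The stems ending in -i (fobi → foibbi, nonsasi → noibnsasi) insert -ib- after the first vowel.
So vitligki → viibtligki.

viibtligki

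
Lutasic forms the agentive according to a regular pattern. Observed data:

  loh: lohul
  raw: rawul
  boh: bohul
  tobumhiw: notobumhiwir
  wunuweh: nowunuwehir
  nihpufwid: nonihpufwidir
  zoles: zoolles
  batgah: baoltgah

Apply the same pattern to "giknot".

loh and batgah both end in -h yet inflect differently (lohul, baoltgah), so the final letter is not what conditions the rule; the number of vowels is.
"giknot" has 2 vowels. The stems with 2 vowels (batgah → baoltgah, zoles → zoolles) insert -ol- after the first vowel.
So giknot → giolknot.

giolknot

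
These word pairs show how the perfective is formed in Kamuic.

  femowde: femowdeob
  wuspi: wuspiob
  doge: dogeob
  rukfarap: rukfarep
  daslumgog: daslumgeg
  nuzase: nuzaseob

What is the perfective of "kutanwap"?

"kutanwap" ends in a consonant. The stems ending in a consonant (rukfarap → rukfarep, daslumgog → daslumgeg) change the last vowel to 'e'.
The other pattern: stems ending in a vowel add -ob.
So kutanwap → kutanwep.

kutanwep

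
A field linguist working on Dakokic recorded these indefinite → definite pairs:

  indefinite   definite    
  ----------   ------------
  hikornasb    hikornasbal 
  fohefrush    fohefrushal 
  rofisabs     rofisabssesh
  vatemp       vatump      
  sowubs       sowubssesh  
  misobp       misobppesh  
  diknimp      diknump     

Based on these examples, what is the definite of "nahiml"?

nahuml

diknimp and misobp both end in -p yet inflect differently (diknump, misobppesh), so the final letter is not what conditions the rule; the second-to-last letter is.
"nahiml" has second-to-last letter 'm'. The stems whose second-to-last letter is 'm' (diknimp → diknump, vatemp → vatump) change the last vowel to 'u'.
So nahiml → nahuml.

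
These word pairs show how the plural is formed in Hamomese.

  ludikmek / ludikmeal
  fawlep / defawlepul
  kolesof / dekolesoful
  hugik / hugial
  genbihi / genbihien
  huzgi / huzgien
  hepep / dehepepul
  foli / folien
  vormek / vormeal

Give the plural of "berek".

bereal

hugik and foli both have last vowel 'i' yet inflect differently (hugial, folien), so the last vowel is not what conditions the rule; the final letter is.
"berek" ends in -k. The stems ending in -k (hugik → hugial, vormek → vormeal, ludikmek → ludikmeal) drop the final letter and add -al.
So berek → bereal.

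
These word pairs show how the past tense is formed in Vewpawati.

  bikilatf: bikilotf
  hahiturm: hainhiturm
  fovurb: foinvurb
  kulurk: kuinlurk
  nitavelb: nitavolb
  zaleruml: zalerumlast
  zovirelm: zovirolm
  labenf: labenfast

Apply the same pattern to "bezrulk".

nitavelb and fovurb both end in -b yet inflect differently (nitavolb, foinvurb), so the final letter is not what conditions the rule; the second-to-last letter is.
"bezrulk" has second-to-last letter 'l'. The stems whose second-to-last letter is 'l' (nitavelb → nitavolb, zovirelm → zovirolm) change the last vowel to 'o'.
The other patterns: stems whose second-to-last letter is 'r' insert -in- after the first vowel; stems whose second-to-last letter is 'm' or 'n' add -ast.
So bezrulk → bezrolk.

bezrolk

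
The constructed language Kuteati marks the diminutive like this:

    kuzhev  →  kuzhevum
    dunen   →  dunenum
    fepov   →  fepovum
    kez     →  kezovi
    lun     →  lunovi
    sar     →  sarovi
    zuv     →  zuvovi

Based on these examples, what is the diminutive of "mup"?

dunen and lun both end in -n yet inflect differently (dunenum, lunovi), so the final letter is not what conditions the rule; the number of vowels is.
"mup" has 1 vowel. The stems with 1 vowel (kez → kezovi, lun → lunovi, sar → sarovi) add -ovi.
So mup → mupovi.

mupovi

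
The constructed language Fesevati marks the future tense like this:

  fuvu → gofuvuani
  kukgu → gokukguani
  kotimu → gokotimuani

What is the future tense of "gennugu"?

gogennuguani

Every pair shown (fuvu → gofuvuani, kukgu → gokukguani, kotimu → gokotimuani) follows the same rule: add go- … -ani around the stem.
So gennugu → gogennuguani.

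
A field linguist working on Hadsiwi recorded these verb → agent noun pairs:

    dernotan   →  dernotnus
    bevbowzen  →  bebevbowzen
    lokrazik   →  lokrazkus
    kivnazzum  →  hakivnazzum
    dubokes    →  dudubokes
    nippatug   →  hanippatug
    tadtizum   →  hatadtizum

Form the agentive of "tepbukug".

"tepbukug" has last vowel 'u'. The stems whose last vowel is 'u' (nippatug → hanippatug, tadtizum → hatadtizum, kivnazzum → hakivnazzum) add the prefix ha-.
So tepbukug → hatepbukug.

hatepbukug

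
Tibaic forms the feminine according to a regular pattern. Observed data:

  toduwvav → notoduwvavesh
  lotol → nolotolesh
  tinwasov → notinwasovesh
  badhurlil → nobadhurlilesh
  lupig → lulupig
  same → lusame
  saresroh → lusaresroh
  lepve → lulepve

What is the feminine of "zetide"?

badhurlil and lupig both have last vowel 'i' yet inflect differently (nobadhurlilesh, lulupig), so the last vowel is not what conditions the rule; the final letter is.
"zetide" ends in -e. The stems ending in -e (same → lusame, lepve → lulepve) add the prefix lu-.
The other pattern: stems ending in -l or -v add no- … -esh around the stem.
So zetide → luzetide.

luzetide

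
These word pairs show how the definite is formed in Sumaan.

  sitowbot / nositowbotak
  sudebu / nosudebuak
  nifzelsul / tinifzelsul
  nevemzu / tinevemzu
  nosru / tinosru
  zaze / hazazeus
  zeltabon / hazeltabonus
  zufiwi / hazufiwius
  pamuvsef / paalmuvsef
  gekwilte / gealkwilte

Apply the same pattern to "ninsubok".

tininsubok

sudebu and nevemzu both end in -u yet inflect differently (nosudebuak, tinevemzu), so the final letter is not what conditions the rule; the first letter is.
"ninsubok" begins with n-. The stems beginning with n- (nifzelsul → tinifzelsul, nevemzu → tinevemzu, nosru → tinosru) add the prefix ti-.
The other patterns: stems beginning with s- add no- … -ak around the stem; stems beginning with z- add ha- … -us around the stem; stems beginning with g- or p- insert -al- after the first vowel.
So ninsubok → tininsubok.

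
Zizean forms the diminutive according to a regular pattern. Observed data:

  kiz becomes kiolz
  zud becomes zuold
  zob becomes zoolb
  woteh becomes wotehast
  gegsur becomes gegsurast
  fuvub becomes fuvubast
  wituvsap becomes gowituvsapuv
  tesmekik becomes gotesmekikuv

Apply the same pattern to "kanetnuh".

"kanetnuh" has 3 vowels. The stems with 3 vowels (wituvsap → gowituvsapuv, tesmekik → gotesmekikuv) add go- … -uv around the stem.
The other patterns: stems with 1 vowel insert -ol- after the first vowel; stems with 2 vowels add -ast.
So kanetnuh → gokanetnuhuv.

gokanetnuhuv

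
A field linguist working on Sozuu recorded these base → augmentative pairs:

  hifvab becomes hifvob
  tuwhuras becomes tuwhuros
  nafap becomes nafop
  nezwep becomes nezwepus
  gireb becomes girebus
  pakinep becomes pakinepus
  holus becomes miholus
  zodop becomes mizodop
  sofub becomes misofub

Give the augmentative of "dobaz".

doboz

"dobaz" has last vowel 'a'. The stems whose last vowel is 'a' (hifvab → hifvob, tuwhuras → tuwhuros, nafap → nafop) change the last vowel to 'o'.
The other patterns: stems whose last vowel is 'e' add -us; stems whose last vowel is 'o' or 'u' add the prefix mi-.
So dobaz → doboz.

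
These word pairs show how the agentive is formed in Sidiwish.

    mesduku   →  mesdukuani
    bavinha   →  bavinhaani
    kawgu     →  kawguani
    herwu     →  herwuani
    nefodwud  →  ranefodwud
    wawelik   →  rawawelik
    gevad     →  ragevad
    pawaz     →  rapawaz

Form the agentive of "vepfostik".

"vepfostik" ends in a consonant. The stems ending in a consonant (nefodwud → ranefodwud, wawelik → rawawelik, gevad → ragevad) add the prefix ra-.
So vepfostik → ravepfostik.

ravepfostik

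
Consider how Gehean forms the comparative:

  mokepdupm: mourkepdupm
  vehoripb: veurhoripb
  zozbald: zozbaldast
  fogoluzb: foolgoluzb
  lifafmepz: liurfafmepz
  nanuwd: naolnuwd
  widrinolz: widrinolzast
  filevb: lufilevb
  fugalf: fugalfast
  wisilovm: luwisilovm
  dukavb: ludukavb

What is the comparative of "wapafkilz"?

wapafkilzast

"wapafkilz" has second-to-last letter 'l'. The stems whose second-to-last letter is 'l' (widrinolz → widrinolzast, fugalf → fugalfast, zozbald → zozbaldast) add -ast.
So wapafkilz → wapafkilzast.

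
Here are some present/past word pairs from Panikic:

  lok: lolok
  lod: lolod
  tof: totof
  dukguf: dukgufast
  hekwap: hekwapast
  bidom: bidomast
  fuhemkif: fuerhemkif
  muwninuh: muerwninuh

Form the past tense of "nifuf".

"nifuf" has 2 vowels. The stems with 2 vowels (dukguf → dukgufast, hekwap → hekwapast, bidom → bidomast) add -ast.
The other patterns: stems with 1 vowel repeat the first consonant+vowel as a prefix; stems with 3 vowels insert -er- after the first vowel.
So nifuf → nifufast.

nifufast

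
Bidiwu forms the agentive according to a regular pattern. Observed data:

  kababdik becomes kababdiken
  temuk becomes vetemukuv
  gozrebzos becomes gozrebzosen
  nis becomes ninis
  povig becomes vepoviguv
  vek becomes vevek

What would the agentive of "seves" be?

vesevesuv

vek and temuk both end in -k yet inflect differently (vevek, vetemukuv), so the final letter is not what conditions the rule; the number of vowels is.
"seves" has 2 vowels. The stems with 2 vowels (povig → vepoviguv, temuk → vetemukuv) add ve- … -uv around the stem.
So seves → vesevesuv.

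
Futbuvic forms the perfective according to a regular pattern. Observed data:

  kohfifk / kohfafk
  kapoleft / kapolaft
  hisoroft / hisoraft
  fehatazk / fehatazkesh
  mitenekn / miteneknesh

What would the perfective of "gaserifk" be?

gaserafk

kohfifk and fehatazk both end in -k yet inflect differently (kohfafk, fehatazkesh), so the final letter is not what conditions the rule; the second-to-last letter is.
"gaserifk" has second-to-last letter 'f'. The stems whose second-to-last letter is 'f' (kohfifk → kohfafk, kapoleft → kapolaft, hisoroft → hisoraft) change the last vowel to 'a'.
The other pattern: stems whose second-to-last letter is 'k' or 'z' add -esh.
So gaserifk → gaserafk.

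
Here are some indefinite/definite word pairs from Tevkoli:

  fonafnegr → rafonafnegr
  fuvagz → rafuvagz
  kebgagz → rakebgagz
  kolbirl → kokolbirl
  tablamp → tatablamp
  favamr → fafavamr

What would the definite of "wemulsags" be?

"wemulsags" has second-to-last letter 'g'. The stems whose second-to-last letter is 'g' (fonafnegr → rafonafnegr, fuvagz → rafuvagz, kebgagz → rakebgagz) add the prefix ra-.
The other pattern: stems whose second-to-last letter is 'm' or 'r' repeat the first consonant+vowel as a prefix.
So wemulsags → rawemulsags.

rawemulsags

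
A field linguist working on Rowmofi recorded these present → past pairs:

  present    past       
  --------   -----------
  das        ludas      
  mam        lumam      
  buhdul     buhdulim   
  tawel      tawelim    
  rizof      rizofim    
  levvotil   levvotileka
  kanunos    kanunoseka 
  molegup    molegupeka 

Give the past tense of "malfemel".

buhdul and levvotil both end in -l yet inflect differently (buhdulim, levvotileka), so the final letter is not what conditions the rule; the number of vowels is.
"malfemel" has 3 vowels. The stems with 3 vowels (levvotil → levvotileka, kanunos → kanunoseka, molegup → molegupeka) add -eka.
So malfemel → malfemeleka.

malfemeleka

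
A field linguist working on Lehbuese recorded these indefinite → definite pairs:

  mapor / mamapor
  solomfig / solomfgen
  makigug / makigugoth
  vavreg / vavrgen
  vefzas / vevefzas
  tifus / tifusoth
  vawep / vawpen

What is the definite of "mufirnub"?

mufirnuboth

makigug and solomfig both end in -g yet inflect differently (makigugoth, solomfgen), so the final letter is not what conditions the rule; the last vowel is.
"mufirnub" has last vowel 'u'. The stems whose last vowel is 'u' (tifus → tifusoth, makigug → makigugoth) add -oth.
So mufirnub → mufirnuboth.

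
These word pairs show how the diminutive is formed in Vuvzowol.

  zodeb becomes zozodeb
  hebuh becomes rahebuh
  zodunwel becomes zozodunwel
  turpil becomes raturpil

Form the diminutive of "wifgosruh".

rawifgosruh

zodunwel and turpil both end in -l yet inflect differently (zozodunwel, raturpil), so the final letter is not what conditions the rule; the last vowel is.
"wifgosruh" has last vowel 'u'. The one such stem in the data (hebuh → rahebuh) adds the prefix ra-, so the same rule applies.
So wifgosruh → rawifgosruh.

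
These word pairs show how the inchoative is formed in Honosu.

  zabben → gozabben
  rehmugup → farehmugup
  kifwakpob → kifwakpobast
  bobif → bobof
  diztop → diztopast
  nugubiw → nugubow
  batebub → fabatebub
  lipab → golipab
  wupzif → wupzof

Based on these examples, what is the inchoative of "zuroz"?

zurozast

"zuroz" has last vowel 'o'. The stems whose last vowel is 'o' (diztop → diztopast, kifwakpob → kifwakpobast) add -ast.
The other patterns: stems whose last vowel is 'i' change the last vowel to 'o'; stems whose last vowel is 'u' add the prefix fa-; stems whose last vowel is 'a' or 'e' add the prefix go-.
So zuroz → zurozast.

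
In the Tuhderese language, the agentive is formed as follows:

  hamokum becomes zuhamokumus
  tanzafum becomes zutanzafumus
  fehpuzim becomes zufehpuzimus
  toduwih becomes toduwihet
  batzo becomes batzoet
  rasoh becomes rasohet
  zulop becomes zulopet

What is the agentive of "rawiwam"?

fehpuzim and toduwih both have last vowel 'i' yet inflect differently (zufehpuzimus, toduwihet), so the last vowel is not what conditions the rule; the final letter is.
"rawiwam" ends in -m. The stems ending in -m (hamokum → zuhamokumus, tanzafum → zutanzafumus, fehpuzim → zufehpuzimus) add zu- … -us around the stem.
The other pattern: stems ending in -h, -o or -p add -et.
So rawiwam → zurawiwamus.

zurawiwamus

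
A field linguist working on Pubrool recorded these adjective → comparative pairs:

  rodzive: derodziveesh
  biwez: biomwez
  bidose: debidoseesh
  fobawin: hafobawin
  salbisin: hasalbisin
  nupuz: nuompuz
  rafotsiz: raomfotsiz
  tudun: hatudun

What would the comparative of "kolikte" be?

"kolikte" ends in -e. The stems ending in -e (bidose → debidoseesh, rodzive → derodziveesh) add de- … -esh around the stem.
The other patterns: stems ending in -n add the prefix ha-; stems ending in -z insert -om- after the first vowel.
So kolikte → dekolikteesh.

dekolikteesh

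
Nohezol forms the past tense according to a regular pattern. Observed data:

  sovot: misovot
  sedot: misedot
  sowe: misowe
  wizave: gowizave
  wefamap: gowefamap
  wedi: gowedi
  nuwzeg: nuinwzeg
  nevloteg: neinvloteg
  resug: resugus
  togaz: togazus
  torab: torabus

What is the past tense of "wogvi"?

gowogvi

"wogvi" begins with w-. The stems beginning with w- (wizave → gowizave, wefamap → gowefamap, wedi → gowedi) add the prefix go-.
So wogvi → gowogvi.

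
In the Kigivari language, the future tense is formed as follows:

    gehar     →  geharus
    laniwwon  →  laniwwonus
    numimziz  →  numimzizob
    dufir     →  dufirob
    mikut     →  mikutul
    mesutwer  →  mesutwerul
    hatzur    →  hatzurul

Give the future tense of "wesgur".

gehar and dufir both end in -r yet inflect differently (geharus, dufirob), so the final letter is not what conditions the rule; the last vowel is.
"wesgur" has last vowel 'u'. The stems whose last vowel is 'u' (mikut → mikutul, hatzur → hatzurul) add -ul.
So wesgur → wesgurul.

wesgurul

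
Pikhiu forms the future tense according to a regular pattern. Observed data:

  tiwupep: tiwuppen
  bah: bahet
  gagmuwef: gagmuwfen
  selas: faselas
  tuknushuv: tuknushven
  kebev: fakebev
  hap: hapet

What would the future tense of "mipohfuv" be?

kebev and tuknushuv both end in -v yet inflect differently (fakebev, tuknushven), so the final letter is not what conditions the rule; the number of vowels is.
"mipohfuv" has 3 vowels. The stems with 3 vowels (tuknushuv → tuknushven, tiwupep → tiwuppen, gagmuwef → gagmuwfen) delete the last vowel and add -en.
The other patterns: stems with 1 vowel add -et; stems with 2 vowels add the prefix fa-.
So mipohfuv → mipohfven.

mipohfven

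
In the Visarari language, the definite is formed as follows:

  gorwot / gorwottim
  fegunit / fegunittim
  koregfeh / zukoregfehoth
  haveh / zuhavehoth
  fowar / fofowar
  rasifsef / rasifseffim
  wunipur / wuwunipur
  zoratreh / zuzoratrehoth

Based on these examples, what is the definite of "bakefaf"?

"bakefaf" ends in -f. The one such stem in the data (rasifsef → rasifseffim) doubles the final consonant and adds -im (as do fegunit, gorwot), so the same rule applies.
The other patterns: stems ending in -h add zu- … -oth around the stem; stems ending in -r repeat the first consonant+vowel as a prefix.
So bakefaf → bakefaffim.

bakefaffim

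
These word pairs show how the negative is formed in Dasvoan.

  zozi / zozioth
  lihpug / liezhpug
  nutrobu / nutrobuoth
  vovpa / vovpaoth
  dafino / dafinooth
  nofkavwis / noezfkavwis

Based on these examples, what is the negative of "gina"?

ginaoth

lihpug and nutrobu both have last vowel 'u' yet inflect differently (liezhpug, nutrobuoth), so the last vowel is not what conditions the rule; whether the stem ends in a vowel or a consonant is.
"gina" ends in a vowel. The stems ending in a vowel (vovpa → vovpaoth, nutrobu → nutrobuoth, dafino → dafinooth) add -oth.
The other pattern: stems ending in a consonant insert -ez- after the first vowel.
So gina → ginaoth.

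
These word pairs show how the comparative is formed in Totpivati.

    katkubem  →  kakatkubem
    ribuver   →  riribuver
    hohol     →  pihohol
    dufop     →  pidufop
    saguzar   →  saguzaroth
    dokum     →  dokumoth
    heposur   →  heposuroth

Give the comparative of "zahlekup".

zahlekupoth

ribuver and saguzar both end in -r yet inflect differently (riribuver, saguzaroth), so the final letter is not what conditions the rule; the last vowel is.
"zahlekup" has last vowel 'u'. The stems whose last vowel is 'u' (dokum → dokumoth, heposur → heposuroth) add -oth.
So zahlekup → zahlekupoth.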